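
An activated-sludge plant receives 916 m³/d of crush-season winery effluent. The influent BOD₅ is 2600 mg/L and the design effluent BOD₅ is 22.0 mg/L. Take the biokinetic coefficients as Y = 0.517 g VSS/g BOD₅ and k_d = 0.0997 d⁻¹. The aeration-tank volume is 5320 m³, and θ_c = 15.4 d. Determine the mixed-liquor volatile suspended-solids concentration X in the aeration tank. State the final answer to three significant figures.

Solving the biomass balance for X: X = Y Q (S₀−S) θ_c / [V (1+k_d θ_c)] = 0.517 × 916 × (2600 − 22.0) × 15.4 / [5320 × (1 + 0.0997 × 15.4)] = 1394 mg/L.

X ≈ 1390 mg/L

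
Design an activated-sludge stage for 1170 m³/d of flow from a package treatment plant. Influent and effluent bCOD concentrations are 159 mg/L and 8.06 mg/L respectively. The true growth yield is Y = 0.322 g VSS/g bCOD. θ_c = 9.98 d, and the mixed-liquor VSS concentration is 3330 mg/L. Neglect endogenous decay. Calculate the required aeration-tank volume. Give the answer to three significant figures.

With k_d = 0 the design equation reduces to V = Y Q (S₀−S) θ_c / X = 0.322 × 1170 × (159 − 8.06) × 9.98 / 3330 = 170.4 m³.

V ≈ 170 m³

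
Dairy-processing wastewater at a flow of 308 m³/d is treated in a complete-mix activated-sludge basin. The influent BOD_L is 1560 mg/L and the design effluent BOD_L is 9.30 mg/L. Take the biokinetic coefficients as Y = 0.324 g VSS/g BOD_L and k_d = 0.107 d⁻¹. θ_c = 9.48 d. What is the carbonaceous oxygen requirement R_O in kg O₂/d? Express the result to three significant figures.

R_O ≈ 369 kg O₂/d

Observed yield with endogenous decay: Y_obs = Y / (1 + k_d·θ_c) = 0.324 / (1 + 0.107 × 9.48) = 0.324 / 2.014 = 0.1608 g VSS/g BOD_L.
ΔS = 1560 − 9.30 = 1551 mg/L, so the substrate removal rate is 308 × 1551/1000 = 477.6 kg BOD_L/d.
P_X = Y_obs·Q·(S₀ − S) = 0.1608 × 477.6 = 76.82 kg VSS/d.
R_O = Q·(S₀ − S) − 1.42·P_X = 477.6 − 1.42 × 76.82 = 368.5 kg O₂/d.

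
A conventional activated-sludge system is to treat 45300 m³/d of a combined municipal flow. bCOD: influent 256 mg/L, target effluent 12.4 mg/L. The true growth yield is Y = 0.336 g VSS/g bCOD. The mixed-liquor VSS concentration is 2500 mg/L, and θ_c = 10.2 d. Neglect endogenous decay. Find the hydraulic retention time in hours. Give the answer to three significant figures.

τ ≈ 8.01 h

V·X = Y·Q·ΔS·θ_c gives V = 0.336 × 45300 × (256 − 12.4) × 10.2 / 2500 = 15128 m³.
τ = V/Q = 15128/45300 = 0.3339 d, or 8.015 h.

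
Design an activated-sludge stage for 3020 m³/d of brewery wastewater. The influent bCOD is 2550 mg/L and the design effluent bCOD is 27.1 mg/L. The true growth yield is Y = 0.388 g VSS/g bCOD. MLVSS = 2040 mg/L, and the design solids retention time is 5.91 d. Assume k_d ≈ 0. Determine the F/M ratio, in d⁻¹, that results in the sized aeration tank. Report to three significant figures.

Biomass mass balance (decay neglected): V·X = Y·Q·(S₀ − S)·θ_c, so V = 0.388 × 3020 × (2550 − 27.1) × 5.91 / 2040 = 8564 m³.
F/M = Q·S₀ / (V·X) = 3020 × 2550 / (8564 × 2040) = 0.4408 g bCOD·(g VSS·d)⁻¹.

F/M ≈ 0.441 d⁻¹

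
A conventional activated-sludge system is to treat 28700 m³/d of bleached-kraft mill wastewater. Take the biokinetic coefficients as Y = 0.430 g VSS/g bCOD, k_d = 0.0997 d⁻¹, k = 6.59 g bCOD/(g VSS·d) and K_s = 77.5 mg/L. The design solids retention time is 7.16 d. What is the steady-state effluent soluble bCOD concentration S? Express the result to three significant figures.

S ≈ 7.15 mg/L

Effluent substrate depends only on kinetics and SRT: S = K_s(1 + k_d θ_c) / [θ_c(Yk − k_d) − 1] = 77.5 × (1 + 0.0997 × 7.16) / [7.16 × (0.430 × 6.59 − 0.0997) − 1] = 132.8 / 18.58 = 7.150 mg/L.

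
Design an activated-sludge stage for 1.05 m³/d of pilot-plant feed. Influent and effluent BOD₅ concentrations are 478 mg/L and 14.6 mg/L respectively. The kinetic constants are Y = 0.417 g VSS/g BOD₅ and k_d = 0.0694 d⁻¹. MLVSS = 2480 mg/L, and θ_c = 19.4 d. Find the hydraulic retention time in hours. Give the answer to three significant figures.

τ ≈ 15.5 h

From the SRT design equation V = Y Q (S₀−S) θ_c / [X (1 + k_d θ_c)] = 0.417 × 1.05 × (478 − 14.6) × 19.4 / [2480 × (1 + 0.0694 × 19.4)] = 3.94×10^3 / 5819 = 0.6765 m³.
Hydraulic retention time τ = V/Q = 0.6765 / 1.05 = 0.6442 d = 15.46 h.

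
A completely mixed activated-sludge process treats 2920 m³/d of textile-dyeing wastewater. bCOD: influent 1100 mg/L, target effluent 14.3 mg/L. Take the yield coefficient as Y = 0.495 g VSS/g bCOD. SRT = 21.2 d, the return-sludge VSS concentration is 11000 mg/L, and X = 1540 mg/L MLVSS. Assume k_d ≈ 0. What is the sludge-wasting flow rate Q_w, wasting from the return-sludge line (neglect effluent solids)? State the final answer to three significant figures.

Biomass mass balance (decay neglected): V·X = Y·Q·(S₀ − S)·θ_c, so V = 0.495 × 2920 × (1100 − 14.3) × 21.2 / 1540 = 21603 m³.
θ_c = V·X/(Q_w·X_r) when wasting from the recycle, so Q_w = V·X/(θ_c·X_r) = 21603 × 1540 / (21.2 × 11000) = 142.7 m³/d.

Q_w ≈ 143 m³/d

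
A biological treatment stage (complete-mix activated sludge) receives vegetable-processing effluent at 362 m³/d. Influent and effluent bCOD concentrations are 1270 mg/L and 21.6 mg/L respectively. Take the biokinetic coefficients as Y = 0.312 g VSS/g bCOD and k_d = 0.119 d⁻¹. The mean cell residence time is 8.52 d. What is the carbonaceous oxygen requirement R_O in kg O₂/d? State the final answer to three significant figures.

The observed yield is Y_obs = Y/(1 + k_d·θ_c) = 0.312 / (1 + 0.119 × 8.52) = 0.312 / 2.014 = 0.1549 g VSS per g bCOD removed.
Q·(S₀ − S) = 362 × (1270 − 21.6) × 10⁻³ = 451.9 kg/d removed.
Biomass synthesised: P_X = Y_obs × 451.9 = 70.01 kg VSS/d.
R_O = Q·(S₀ − S) − 1.42·P_X = 451.9 − 1.42 × 70.01 = 352.5 kg O₂/d.

R_O ≈ 353 kg O₂/d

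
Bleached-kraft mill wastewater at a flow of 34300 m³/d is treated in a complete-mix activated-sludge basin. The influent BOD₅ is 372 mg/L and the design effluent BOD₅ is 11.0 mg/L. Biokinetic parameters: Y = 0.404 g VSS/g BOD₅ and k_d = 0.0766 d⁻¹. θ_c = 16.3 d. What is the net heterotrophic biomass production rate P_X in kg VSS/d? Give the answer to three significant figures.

Correct the yield for decay: Y_obs = Y/(1 + k_d θ_c) = 0.404 / (1 + 0.0766 × 16.3) = 0.404 / 2.249 = 0.1797.
Substrate removed = Q·(S₀ − S) = 34300 m³/d × (372 − 11.0) g/m³ = 1.24×10^7 g/d = 12382 kg/d.
Net biomass production P_X = Y_obs × Q·(S₀ − S) = 0.1797 × 12382 = 2225 kg VSS/d.

P_X ≈ 2220 kg VSS/d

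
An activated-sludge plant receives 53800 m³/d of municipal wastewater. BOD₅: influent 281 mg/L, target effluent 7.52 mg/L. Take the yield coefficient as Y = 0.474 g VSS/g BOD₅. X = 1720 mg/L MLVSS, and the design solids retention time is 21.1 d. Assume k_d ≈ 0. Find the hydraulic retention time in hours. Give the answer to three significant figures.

τ ≈ 38.2 h

With k_d = 0 the design equation reduces to V = Y Q (S₀−S) θ_c / X = 0.474 × 53800 × (281 − 7.52) × 21.1 / 1720 = 85554 m³.
τ = V/Q = 85554/53800 = 1.590 d, or 38.17 h.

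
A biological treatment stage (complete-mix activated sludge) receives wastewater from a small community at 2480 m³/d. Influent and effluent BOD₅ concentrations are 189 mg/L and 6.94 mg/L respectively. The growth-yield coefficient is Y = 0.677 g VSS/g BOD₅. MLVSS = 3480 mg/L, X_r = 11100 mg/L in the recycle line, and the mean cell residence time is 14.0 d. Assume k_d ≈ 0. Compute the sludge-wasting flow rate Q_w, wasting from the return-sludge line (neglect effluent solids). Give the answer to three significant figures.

Q_w ≈ 27.5 m³/d

V·X = Y·Q·ΔS·θ_c gives V = 0.677 × 2480 × (189 − 6.94) × 14.0 / 3480 = 1230 m³.
θ_c = V·X/(Q_w·X_r) when wasting from the recycle, so Q_w = V·X/(θ_c·X_r) = 1230 × 3480 / (14.0 × 11100) = 27.54 m³/d.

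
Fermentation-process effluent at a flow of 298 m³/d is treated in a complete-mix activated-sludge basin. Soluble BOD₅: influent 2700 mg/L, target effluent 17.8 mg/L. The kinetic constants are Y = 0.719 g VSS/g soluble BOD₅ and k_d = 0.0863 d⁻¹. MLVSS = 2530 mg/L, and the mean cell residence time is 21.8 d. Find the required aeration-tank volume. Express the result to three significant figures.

V ≈ 1720 m³

Rearranging the biomass balance for a CMAS with decay, V = Y·Q·ΔS·θ_c / [X·(1+k_d θ_c)] = 0.719 × 298 × (2700 − 17.8) × 21.8 / [2530 × (1 + 0.0863 × 21.8)] = 1.25×10^7 / 7290 = 1719 m³.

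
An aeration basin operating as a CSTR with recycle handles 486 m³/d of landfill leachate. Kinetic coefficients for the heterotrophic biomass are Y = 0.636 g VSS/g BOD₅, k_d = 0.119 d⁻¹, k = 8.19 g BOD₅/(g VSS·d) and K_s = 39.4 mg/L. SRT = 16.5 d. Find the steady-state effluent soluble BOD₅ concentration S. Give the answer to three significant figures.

S ≈ 1.41 mg/L

From the Monod/SRT balance for a CMAS, S = K_s·(1+k_d θ_c)/[θ_c·(Y k − k_d) − 1] = 39.4 × (1 + 0.119 × 16.5) / [16.5 × (0.636 × 8.19 − 0.119) − 1] = 116.8 / 82.98 = 1.407 mg/L.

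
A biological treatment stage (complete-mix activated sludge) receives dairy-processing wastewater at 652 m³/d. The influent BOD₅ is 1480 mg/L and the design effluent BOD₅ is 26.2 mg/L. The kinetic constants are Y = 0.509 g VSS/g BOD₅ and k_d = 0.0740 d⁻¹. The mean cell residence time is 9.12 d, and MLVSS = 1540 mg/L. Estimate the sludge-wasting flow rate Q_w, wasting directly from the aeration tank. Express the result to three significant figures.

Steady-state biomass mass balance: V·X·(1 + k_d·θ_c) = Y·Q·(S₀ − S)·θ_c, so V = 0.509 × 652 × (1480 − 26.2) × 9.12 / [1540 × (1 + 0.0740 × 9.12)] = 4.4×10^6 / 2579 = 1706 m³.
For wasting at MLVSS concentration, Q_w = V/θ_c = 1706/9.12 = 187.1 m³/d.

Q_w ≈ 187 m³/d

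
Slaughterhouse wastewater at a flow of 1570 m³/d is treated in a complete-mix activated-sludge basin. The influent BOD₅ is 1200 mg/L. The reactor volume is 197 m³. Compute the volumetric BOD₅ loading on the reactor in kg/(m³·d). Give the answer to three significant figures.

Volumetric loading L_v = Q·S₀ / V = 1570 × 1200 g/m³ / 197.0 m³ = 9563 g/(m³·d) = 9.563 kg BOD₅/(m³·d).

L_v ≈ 9.56 kg BOD₅/(m³·d)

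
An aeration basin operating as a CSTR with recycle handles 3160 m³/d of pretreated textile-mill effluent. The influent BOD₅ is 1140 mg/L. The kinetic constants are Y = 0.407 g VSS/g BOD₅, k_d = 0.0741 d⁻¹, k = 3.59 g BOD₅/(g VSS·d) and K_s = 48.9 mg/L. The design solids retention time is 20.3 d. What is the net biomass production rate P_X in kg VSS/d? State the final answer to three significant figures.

P_X ≈ 583 kg VSS/d

Effluent substrate depends only on kinetics and SRT: S = K_s(1 + k_d θ_c) / [θ_c(Yk − k_d) − 1] = 48.9 × (1 + 0.0741 × 20.3) / [20.3 × (0.407 × 3.59 − 0.0741) − 1] = 122.5 / 27.16 = 4.509 mg/L.
Observed yield with endogenous decay: Y_obs = Y / (1 + k_d·θ_c) = 0.407 / (1 + 0.0741 × 20.3) = 0.407 / 2.504 = 0.1625 g VSS/g BOD₅.
Q·(S₀ − S) = 3160 × (1140 − 4.51) × 10⁻³ = 3588 kg/d removed.
Net biomass production P_X = Y_obs × Q·(S₀ − S) = 0.1625 × 3588 = 583.2 kg VSS/d.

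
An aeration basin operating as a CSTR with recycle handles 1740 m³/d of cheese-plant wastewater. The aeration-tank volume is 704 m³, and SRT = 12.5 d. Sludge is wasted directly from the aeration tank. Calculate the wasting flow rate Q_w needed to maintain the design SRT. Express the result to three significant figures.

Q_w ≈ 56.3 m³/d

For wasting at MLVSS concentration, Q_w = V/θ_c = 704.0/12.5 = 56.32 m³/d.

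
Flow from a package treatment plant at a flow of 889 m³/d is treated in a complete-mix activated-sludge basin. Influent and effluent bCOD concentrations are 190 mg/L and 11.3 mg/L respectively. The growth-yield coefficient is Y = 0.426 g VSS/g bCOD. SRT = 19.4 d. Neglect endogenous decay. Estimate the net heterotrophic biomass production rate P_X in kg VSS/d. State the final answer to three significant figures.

Since k_d ≈ 0, Y_obs = Y = 0.426 g VSS/g bCOD.
ΔS = 190 − 11.3 = 178.7 mg/L, so the substrate removal rate is 889 × 178.7/1000 = 158.9 kg bCOD/d.
Biomass produced: P_X = Y_obs·Q·ΔS = 0.4260 × 158.9 ≈ 67.68 kg VSS/d.

P_X ≈ 67.7 kg VSS/d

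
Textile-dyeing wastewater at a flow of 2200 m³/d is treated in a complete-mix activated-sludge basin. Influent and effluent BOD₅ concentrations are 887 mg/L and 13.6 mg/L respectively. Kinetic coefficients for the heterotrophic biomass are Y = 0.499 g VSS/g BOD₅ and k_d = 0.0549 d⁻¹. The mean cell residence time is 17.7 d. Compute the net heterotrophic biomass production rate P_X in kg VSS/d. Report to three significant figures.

Observed yield with endogenous decay: Y_obs = Y / (1 + k_d·θ_c) = 0.499 / (1 + 0.0549 × 17.7) = 0.499 / 1.972 = 0.2531 g VSS/g BOD₅.
ΔS = 887 − 13.6 = 873.4 mg/L, so the substrate removal rate is 2200 × 873.4/1000 = 1921 kg BOD₅/d.
Net biomass production P_X = Y_obs × Q·(S₀ − S) = 0.2531 × 1921 = 486.3 kg VSS/d.

P_X ≈ 486 kg VSS/d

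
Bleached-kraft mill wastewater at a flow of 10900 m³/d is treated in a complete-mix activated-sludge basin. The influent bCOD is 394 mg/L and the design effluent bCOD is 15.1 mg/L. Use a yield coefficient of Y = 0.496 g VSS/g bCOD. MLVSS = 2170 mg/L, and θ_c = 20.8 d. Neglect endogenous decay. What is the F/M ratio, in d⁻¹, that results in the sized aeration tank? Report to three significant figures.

F/M ≈ 0.101 d⁻¹

With k_d = 0 the design equation reduces to V = Y Q (S₀−S) θ_c / X = 0.496 × 10900 × (394 − 15.1) × 20.8 / 2170 = 19635 m³.
F/M = Q·S₀ / (V·X) = 10900 × 394 / (19635 × 2170) = 0.1008 g bCOD·(g VSS·d)⁻¹.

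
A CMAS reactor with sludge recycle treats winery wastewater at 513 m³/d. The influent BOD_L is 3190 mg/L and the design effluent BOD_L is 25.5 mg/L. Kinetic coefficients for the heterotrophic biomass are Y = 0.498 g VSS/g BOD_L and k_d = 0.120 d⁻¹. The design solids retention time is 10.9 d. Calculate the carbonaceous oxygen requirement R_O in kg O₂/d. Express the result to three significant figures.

R_O ≈ 1130 kg O₂/d

Correct the yield for decay: Y_obs = Y/(1 + k_d θ_c) = 0.498 / (1 + 0.120 × 10.9) = 0.498 / 2.308 = 0.2158.
ΔS = 3190 − 25.5 = 3164 mg/L, so the substrate removal rate is 513 × 3164/1000 = 1623 kg BOD_L/d.
Net sludge production P_X = 0.2158 × 1623 = 350.3 kg VSS/d.
R_O = Q·(S₀ − S) − 1.42·P_X = 1623 − 1.42 × 350.3 = 1126 kg O₂/d.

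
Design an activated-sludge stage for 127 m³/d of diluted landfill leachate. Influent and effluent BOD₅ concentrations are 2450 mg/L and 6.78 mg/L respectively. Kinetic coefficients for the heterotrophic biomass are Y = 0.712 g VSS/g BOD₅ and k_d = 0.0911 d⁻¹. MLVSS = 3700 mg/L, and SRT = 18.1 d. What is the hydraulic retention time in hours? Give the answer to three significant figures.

τ ≈ 77.1 h

Steady-state biomass mass balance: V·X·(1 + k_d·θ_c) = Y·Q·(S₀ − S)·θ_c, so V = 0.712 × 127 × (2450 − 6.78) × 18.1 / [3700 × (1 + 0.0911 × 18.1)] = 4×10^6 / 9801 = 408.0 m³.
Hydraulic retention time τ = V/Q = 408.0 / 127 = 3.213 d = 77.10 h.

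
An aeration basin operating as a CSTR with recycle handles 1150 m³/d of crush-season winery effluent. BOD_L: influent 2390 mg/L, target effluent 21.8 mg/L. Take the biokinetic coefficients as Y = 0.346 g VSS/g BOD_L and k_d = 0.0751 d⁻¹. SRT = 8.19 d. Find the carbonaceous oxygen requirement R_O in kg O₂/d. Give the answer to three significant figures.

The observed yield is Y_obs = Y/(1 + k_d·θ_c) = 0.346 / (1 + 0.0751 × 8.19) = 0.346 / 1.615 = 0.2142 g VSS per g BOD_L removed.
Substrate removed = Q·(S₀ − S) = 1150 m³/d × (2390 − 21.8) g/m³ = 2.72×10^6 g/d = 2723 kg/d.
Net sludge production P_X = 0.2142 × 2723 = 583.4 kg VSS/d.
R_O = Q·(S₀ − S) − 1.42·P_X = 2723 − 1.42 × 583.4 = 1895 kg O₂/d.

R_O ≈ 1890 kg O₂/d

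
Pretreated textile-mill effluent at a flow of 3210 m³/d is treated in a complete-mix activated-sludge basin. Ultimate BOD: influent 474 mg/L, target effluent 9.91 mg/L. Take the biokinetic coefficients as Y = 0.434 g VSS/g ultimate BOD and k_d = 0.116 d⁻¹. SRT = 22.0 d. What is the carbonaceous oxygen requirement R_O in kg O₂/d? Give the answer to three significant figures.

Y_obs = Y / (1 + k_d θ_c) = 0.434 / (1 + 0.116 × 22.0) = 0.434 / 3.552 = 0.1222.
Q·(S₀ − S) = 3210 × (474 − 9.91) × 10⁻³ = 1490 kg/d removed.
Biomass synthesised: P_X = Y_obs × 1490 = 182.0 kg VSS/d.
Carbonaceous O₂ demand = substrate oxidised − cell-mass equivalent = 1490 − 1.42 × 182.0 = 1231 kg O₂/d.

R_O ≈ 1230 kg O₂/d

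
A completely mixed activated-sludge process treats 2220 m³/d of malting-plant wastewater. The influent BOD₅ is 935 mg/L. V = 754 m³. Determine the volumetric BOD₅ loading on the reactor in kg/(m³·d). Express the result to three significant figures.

L_v ≈ 2.75 kg BOD₅/(m³·d)

L_v = Q S₀ / V = 2220 × 935 × 10⁻³ / 754.0 = 2.753 kg/(m³·d).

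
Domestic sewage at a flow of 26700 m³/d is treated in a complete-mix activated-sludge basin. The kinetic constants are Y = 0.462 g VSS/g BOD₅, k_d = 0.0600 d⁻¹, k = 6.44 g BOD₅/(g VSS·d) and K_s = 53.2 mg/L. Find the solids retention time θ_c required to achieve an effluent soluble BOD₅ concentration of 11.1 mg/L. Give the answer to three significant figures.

θ_c ≈ 2.20 d

Specific growth rate at S = 11.1 mg/L: μ = YkS/(K_s+S) = 0.462·6.44·11.1/(53.2+11.1) = 0.5136 d⁻¹.
1/θ_c = 0.5136 − 0.0600 = 0.4536 d⁻¹, so θ_c = 2.205 d.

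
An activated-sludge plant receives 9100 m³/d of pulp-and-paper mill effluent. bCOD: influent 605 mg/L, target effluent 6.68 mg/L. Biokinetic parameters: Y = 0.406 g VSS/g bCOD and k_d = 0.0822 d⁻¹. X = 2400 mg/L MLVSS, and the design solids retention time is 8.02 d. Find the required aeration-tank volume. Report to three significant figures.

Rearranging the biomass balance for a CMAS with decay, V = Y·Q·ΔS·θ_c / [X·(1+k_d θ_c)] = 0.406 × 9100 × (605 − 6.68) × 8.02 / [2400 × (1 + 0.0822 × 8.02)] = 1.77×10^7 / 3982 = 4452 m³.

V ≈ 4450 m³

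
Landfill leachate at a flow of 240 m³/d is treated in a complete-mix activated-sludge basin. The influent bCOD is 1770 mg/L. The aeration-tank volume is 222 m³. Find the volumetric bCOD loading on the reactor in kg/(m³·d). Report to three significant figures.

L_v ≈ 1.91 kg bCOD/(m³·d)

L_v = Q S₀ / V = 240 × 1770 × 10⁻³ / 222.0 = 1.914 kg/(m³·d).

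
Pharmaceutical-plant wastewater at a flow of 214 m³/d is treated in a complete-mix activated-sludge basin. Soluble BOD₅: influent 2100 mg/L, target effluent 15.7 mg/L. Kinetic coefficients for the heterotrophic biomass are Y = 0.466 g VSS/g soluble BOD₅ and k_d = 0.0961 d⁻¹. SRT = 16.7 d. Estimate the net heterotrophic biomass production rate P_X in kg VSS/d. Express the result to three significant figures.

P_X ≈ 79.8 kg VSS/d

Y_obs = Y / (1 + k_d θ_c) = 0.466 / (1 + 0.0961 × 16.7) = 0.466 / 2.605 = 0.1789.
ΔS = 2100 − 15.7 = 2084 mg/L, so the substrate removal rate is 214 × 2084/1000 = 446.0 kg soluble BOD₅/d.
Biomass produced: P_X = Y_obs·Q·ΔS = 0.1789 × 446.0 ≈ 79.79 kg VSS/d.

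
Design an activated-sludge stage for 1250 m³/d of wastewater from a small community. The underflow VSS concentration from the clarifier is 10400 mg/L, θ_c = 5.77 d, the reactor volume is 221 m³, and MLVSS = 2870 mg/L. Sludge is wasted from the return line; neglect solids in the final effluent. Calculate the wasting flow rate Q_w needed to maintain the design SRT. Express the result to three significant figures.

Q_w = (V·X)/(θ_c X_r) = 221.0 × 2870 / (5.77 × 10400) = 10.57 m³/d.

Q_w ≈ 10.6 m³/d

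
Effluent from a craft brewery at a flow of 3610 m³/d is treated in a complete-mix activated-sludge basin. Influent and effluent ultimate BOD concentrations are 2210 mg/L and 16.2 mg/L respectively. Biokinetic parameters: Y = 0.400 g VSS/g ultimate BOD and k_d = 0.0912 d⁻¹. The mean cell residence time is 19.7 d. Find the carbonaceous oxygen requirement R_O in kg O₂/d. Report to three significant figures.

Y_obs = Y / (1 + k_d θ_c) = 0.400 / (1 + 0.0912 × 19.7) = 0.400 / 2.797 = 0.1430.
ΔS = 2210 − 16.2 = 2194 mg/L, so the substrate removal rate is 3610 × 2194/1000 = 7920 kg ultimate BOD/d.
Net sludge production P_X = 0.1430 × 7920 = 1133 kg VSS/d.
R_O = Q·(S₀ − S) − 1.42·P_X = 7920 − 1.42 × 1133 = 6311 kg O₂/d.

R_O ≈ 6310 kg O₂/d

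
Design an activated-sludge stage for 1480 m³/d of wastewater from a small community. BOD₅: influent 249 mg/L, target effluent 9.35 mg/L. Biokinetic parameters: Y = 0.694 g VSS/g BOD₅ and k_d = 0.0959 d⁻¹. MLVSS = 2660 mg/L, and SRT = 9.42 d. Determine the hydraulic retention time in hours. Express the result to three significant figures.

τ ≈ 7.43 h

Steady-state biomass mass balance: V·X·(1 + k_d·θ_c) = Y·Q·(S₀ − S)·θ_c, so V = 0.694 × 1480 × (249 − 9.35) × 9.42 / [2660 × (1 + 0.0959 × 9.42)] = 2.32×10^6 / 5063 = 458.0 m³.
Hydraulic retention time τ = V/Q = 458.0 / 1480 = 0.3094 d = 7.427 h.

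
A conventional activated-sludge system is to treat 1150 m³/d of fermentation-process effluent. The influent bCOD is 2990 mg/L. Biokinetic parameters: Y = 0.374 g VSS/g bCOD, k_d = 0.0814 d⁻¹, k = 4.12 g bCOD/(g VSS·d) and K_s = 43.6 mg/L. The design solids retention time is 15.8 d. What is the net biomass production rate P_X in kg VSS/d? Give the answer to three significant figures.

P_X ≈ 562 kg VSS/d

For a completely mixed reactor with recycle the Lawrence–McCarty relation gives S = K_s·(1 + k_d·θ_c) / [θ_c·(Y·k − k_d) − 1] = 43.6 × (1 + 0.0814 × 15.8) / [15.8 × (0.374 × 4.12 − 0.0814) − 1] = 99.67 / 22.06 = 4.518 mg/L.
Correct the yield for decay: Y_obs = Y/(1 + k_d θ_c) = 0.374 / (1 + 0.0814 × 15.8) = 0.374 / 2.286 = 0.1636.
Mass of bCOD removed per day: Q(S₀ − S) = 1150 × 2985 g/m³ = 3433 kg/d.
Biomass produced: P_X = Y_obs·Q·ΔS = 0.1636 × 3433 ≈ 561.7 kg VSS/d.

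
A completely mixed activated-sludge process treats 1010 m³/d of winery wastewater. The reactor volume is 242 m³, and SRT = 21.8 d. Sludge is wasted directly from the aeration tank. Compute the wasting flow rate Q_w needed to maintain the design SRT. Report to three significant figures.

Q_w ≈ 11.1 m³/d

With mixed-liquor wasting, θ_c = V/Q_w, so Q_w = V/θ_c = 242.0/21.8 = 11.10 m³/d.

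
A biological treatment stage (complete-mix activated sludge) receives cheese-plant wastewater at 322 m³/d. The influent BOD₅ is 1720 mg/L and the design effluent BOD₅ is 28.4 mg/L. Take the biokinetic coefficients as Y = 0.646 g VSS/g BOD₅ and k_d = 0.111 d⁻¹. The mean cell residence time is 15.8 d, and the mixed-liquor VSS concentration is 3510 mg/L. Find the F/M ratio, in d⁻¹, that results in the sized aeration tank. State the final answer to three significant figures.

F/M ≈ 0.274 d⁻¹

Steady-state biomass mass balance: V·X·(1 + k_d·θ_c) = Y·Q·(S₀ − S)·θ_c, so V = 0.646 × 322 × (1720 − 28.4) × 15.8 / [3510 × (1 + 0.111 × 15.8)] = 5.56×10^6 / 9666 = 575.2 m³.
Food-to-microorganism ratio F/M = Q S₀ / (V X) = 322 × 1720 / (575.2 × 3510) = 0.2743 d⁻¹.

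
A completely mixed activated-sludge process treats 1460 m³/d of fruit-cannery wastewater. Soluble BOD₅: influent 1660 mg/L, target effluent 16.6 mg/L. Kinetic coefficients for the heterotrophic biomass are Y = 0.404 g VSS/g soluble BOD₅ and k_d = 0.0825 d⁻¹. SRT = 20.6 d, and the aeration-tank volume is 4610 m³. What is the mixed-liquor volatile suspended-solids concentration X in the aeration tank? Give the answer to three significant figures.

Solving the biomass balance for X: X = Y Q (S₀−S) θ_c / [V (1+k_d θ_c)] = 0.404 × 1460 × (1660 − 16.6) × 20.6 / [4610 × (1 + 0.0825 × 20.6)] = 1605 mg/L.

X ≈ 1600 mg/L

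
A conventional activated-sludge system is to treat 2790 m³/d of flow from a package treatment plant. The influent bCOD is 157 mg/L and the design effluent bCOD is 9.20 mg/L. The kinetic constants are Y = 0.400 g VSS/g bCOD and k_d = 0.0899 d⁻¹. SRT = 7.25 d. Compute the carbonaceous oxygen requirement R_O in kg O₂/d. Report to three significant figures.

Observed yield with endogenous decay: Y_obs = Y / (1 + k_d·θ_c) = 0.400 / (1 + 0.0899 × 7.25) = 0.400 / 1.652 = 0.2422 g VSS/g bCOD.
Q·(S₀ − S) = 2790 × (157 − 9.20) × 10⁻³ = 412.4 kg/d removed.
Biomass synthesised: P_X = Y_obs × 412.4 = 99.86 kg VSS/d.
R_O = Q·ΔS − 1.42 P_X = 412.4 − 141.8 = 270.6 kg O₂/d.

R_O ≈ 271 kg O₂/d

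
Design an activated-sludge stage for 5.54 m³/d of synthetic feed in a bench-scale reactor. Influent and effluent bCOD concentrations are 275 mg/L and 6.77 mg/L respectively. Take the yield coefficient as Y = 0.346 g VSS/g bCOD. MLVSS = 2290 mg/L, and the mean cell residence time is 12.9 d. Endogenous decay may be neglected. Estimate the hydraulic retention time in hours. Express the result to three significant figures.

V·X = Y·Q·ΔS·θ_c gives V = 0.346 × 5.54 × (275 − 6.77) × 12.9 / 2290 = 2.896 m³.
Hydraulic retention time τ = V/Q = 2.896 / 5.54 = 0.5228 d = 12.55 h.

τ ≈ 12.5 h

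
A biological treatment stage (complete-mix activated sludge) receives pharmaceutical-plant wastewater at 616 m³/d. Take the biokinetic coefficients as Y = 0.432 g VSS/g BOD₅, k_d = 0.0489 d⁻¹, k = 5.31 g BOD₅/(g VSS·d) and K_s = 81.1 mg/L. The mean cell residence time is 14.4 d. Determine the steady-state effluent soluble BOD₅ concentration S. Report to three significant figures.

Effluent substrate depends only on kinetics and SRT: S = K_s(1 + k_d θ_c) / [θ_c(Yk − k_d) − 1] = 81.1 × (1 + 0.0489 × 14.4) / [14.4 × (0.432 × 5.31 − 0.0489) − 1] = 138.2 / 31.33 = 4.412 mg/L.

S ≈ 4.41 mg/L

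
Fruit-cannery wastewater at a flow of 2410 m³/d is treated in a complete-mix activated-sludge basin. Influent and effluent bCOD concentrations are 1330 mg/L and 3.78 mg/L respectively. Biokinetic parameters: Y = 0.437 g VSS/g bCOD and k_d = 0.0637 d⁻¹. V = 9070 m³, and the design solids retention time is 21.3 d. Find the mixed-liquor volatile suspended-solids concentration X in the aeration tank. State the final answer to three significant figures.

X ≈ 1390 mg/L

X = Y·Q·ΔS·θ_c / [V·(1 + k_d θ_c)] = 0.437 × 2410 × (1330 − 3.78) × 21.3 / [9070 × (1 + 0.0637 × 21.3)] = 1392 mg/L.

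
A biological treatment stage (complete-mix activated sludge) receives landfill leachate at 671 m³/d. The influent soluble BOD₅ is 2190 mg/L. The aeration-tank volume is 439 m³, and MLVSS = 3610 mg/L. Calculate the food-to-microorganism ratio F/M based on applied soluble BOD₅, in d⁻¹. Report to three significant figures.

F/M ≈ 0.927 d⁻¹

Food-to-microorganism ratio F/M = Q S₀ / (V X) = 671 × 2190 / (439.0 × 3610) = 0.9272 d⁻¹.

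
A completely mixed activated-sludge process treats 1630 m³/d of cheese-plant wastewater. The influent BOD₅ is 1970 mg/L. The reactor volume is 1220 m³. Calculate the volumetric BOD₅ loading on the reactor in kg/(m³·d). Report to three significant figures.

L_v ≈ 2.63 kg BOD₅/(m³·d)

Volumetric loading L_v = Q·S₀ / V = 1630 × 1970 g/m³ / 1220 m³ = 2632 g/(m³·d) = 2.632 kg BOD₅/(m³·d).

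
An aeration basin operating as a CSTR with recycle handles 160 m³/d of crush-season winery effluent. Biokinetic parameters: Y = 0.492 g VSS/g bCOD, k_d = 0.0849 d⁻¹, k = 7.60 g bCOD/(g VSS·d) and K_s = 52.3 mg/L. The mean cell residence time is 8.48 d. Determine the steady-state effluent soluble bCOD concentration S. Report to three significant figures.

S ≈ 3.00 mg/L

Effluent substrate depends only on kinetics and SRT: S = K_s(1 + k_d θ_c) / [θ_c(Yk − k_d) − 1] = 52.3 × (1 + 0.0849 × 8.48) / [8.48 × (0.492 × 7.60 − 0.0849) − 1] = 89.95 / 29.99 = 3.000 mg/L.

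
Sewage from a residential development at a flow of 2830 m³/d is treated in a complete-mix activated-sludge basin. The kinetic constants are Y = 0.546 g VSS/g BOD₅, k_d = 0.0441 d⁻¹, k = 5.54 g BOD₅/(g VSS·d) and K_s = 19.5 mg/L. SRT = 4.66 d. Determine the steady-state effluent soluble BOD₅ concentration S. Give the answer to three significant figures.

Effluent substrate depends only on kinetics and SRT: S = K_s(1 + k_d θ_c) / [θ_c(Yk − k_d) − 1] = 19.5 × (1 + 0.0441 × 4.66) / [4.66 × (0.546 × 5.54 − 0.0441) − 1] = 23.51 / 12.89 = 1.824 mg/L.

S ≈ 1.82 mg/L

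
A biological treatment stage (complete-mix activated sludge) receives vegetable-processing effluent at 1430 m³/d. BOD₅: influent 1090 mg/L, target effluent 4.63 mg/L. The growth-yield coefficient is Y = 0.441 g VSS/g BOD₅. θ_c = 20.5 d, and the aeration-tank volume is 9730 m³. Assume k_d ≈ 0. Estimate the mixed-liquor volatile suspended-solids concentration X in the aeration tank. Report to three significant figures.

Without decay, X = Y Q (S₀−S) θ_c / V = 0.441 × 1430 × (1090 − 4.63) × 20.5 / 9730 = 1442 mg/L.

X ≈ 1440 mg/L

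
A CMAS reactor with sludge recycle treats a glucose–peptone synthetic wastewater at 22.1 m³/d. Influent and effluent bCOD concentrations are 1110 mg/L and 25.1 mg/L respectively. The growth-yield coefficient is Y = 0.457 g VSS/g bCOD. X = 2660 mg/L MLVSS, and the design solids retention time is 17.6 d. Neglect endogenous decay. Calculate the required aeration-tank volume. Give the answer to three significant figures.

With k_d = 0 the design equation reduces to V = Y Q (S₀−S) θ_c / X = 0.457 × 22.1 × (1110 − 25.1) × 17.6 / 2660 = 72.50 m³.

V ≈ 72.5 m³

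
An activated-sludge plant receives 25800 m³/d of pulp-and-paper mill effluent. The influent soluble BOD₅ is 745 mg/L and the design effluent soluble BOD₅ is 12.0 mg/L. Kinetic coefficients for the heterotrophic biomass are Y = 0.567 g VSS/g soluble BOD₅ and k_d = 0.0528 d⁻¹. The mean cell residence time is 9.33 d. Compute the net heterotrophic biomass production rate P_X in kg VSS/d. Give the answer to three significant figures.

Correct the yield for decay: Y_obs = Y/(1 + k_d θ_c) = 0.567 / (1 + 0.0528 × 9.33) = 0.567 / 1.493 = 0.3799.
ΔS = 745 − 12.0 = 733.0 mg/L, so the substrate removal rate is 25800 × 733.0/1000 = 18911 kg soluble BOD₅/d.
Net biomass production P_X = Y_obs × Q·(S₀ − S) = 0.3799 × 18911 = 7184 kg VSS/d.

P_X ≈ 7180 kg VSS/d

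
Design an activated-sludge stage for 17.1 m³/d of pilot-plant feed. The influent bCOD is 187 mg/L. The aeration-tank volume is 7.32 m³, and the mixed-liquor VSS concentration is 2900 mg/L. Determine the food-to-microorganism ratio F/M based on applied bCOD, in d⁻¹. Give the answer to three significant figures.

F/M = applied load / biomass = Q·S₀/(V·X) = 17.1 × 187 / (7.320 × 2900) = 0.1506 d⁻¹.

F/M ≈ 0.151 d⁻¹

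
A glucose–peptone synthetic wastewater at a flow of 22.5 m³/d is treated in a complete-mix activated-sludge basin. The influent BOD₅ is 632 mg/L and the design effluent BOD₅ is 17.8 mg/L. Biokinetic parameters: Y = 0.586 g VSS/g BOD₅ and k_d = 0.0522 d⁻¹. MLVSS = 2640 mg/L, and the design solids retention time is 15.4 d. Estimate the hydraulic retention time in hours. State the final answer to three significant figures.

From the SRT design equation V = Y Q (S₀−S) θ_c / [X (1 + k_d θ_c)] = 0.586 × 22.5 × (632 − 17.8) × 15.4 / [2640 × (1 + 0.0522 × 15.4)] = 1.25×10^5 / 4762 = 26.19 m³.
τ = V/Q = 26.19/22.5 = 1.164 d, or 27.93 h.

τ ≈ 27.9 h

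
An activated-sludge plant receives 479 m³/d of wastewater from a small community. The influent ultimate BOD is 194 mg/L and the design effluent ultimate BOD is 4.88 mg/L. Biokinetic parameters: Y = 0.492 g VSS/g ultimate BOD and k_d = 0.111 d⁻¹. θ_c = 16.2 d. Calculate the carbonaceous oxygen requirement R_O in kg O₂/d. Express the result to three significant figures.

R_O ≈ 68.0 kg O₂/d

Correct the yield for decay: Y_obs = Y/(1 + k_d θ_c) = 0.492 / (1 + 0.111 × 16.2) = 0.492 / 2.798 = 0.1758.
Q·(S₀ − S) = 479 × (194 − 4.88) × 10⁻³ = 90.59 kg/d removed.
Biomass synthesised: P_X = Y_obs × 90.59 = 15.93 kg VSS/d.
Carbonaceous O₂ demand = substrate oxidised − cell-mass equivalent = 90.59 − 1.42 × 15.93 = 67.97 kg O₂/d.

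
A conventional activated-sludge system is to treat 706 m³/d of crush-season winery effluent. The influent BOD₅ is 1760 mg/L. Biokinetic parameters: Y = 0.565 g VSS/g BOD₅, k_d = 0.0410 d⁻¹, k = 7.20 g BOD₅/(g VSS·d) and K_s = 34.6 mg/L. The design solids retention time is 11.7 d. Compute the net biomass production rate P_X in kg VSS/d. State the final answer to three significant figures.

For a completely mixed reactor with recycle the Lawrence–McCarty relation gives S = K_s·(1 + k_d·θ_c) / [θ_c·(Y·k − k_d) − 1] = 34.6 × (1 + 0.0410 × 11.7) / [11.7 × (0.565 × 7.20 − 0.0410) − 1] = 51.20 / 46.12 = 1.110 mg/L.
Y_obs = Y / (1 + k_d θ_c) = 0.565 / (1 + 0.0410 × 11.7) = 0.565 / 1.480 = 0.3818.
Substrate removed = Q·(S₀ − S) = 706 m³/d × (1760 − 1.11) g/m³ = 1.24×10^6 g/d = 1242 kg/d.
P_X = Y_obs · Q(S₀ − S) = 0.3818 × 1242 = 474.2 kg VSS/d.

P_X ≈ 474 kg VSS/d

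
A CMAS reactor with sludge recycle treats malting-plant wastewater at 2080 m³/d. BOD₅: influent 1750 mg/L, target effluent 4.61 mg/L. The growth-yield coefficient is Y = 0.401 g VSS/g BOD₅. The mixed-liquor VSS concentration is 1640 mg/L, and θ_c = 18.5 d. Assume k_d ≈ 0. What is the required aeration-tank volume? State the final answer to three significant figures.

Biomass mass balance (decay neglected): V·X = Y·Q·(S₀ − S)·θ_c, so V = 0.401 × 2080 × (1750 − 4.61) × 18.5 / 1640 = 16422 m³.

V ≈ 16400 m³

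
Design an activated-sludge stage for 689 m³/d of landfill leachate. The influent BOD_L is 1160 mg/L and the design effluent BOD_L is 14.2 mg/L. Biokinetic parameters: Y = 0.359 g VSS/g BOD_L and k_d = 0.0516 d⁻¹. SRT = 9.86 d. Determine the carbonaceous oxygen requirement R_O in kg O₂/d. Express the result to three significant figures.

Observed yield with endogenous decay: Y_obs = Y / (1 + k_d·θ_c) = 0.359 / (1 + 0.0516 × 9.86) = 0.359 / 1.509 = 0.2379 g VSS/g BOD_L.
Substrate removed = Q·(S₀ − S) = 689 m³/d × (1160 − 14.2) g/m³ = 7.89×10^5 g/d = 789.5 kg/d.
Biomass synthesised: P_X = Y_obs × 789.5 = 187.8 kg VSS/d.
R_O = Q·ΔS − 1.42 P_X = 789.5 − 266.7 = 522.7 kg O₂/d.

R_O ≈ 523 kg O₂/d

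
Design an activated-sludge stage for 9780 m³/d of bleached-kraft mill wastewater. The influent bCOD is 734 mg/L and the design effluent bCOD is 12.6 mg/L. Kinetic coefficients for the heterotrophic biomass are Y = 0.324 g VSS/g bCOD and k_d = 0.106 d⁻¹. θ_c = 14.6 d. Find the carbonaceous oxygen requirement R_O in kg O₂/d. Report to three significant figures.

Y_obs = Y / (1 + k_d θ_c) = 0.324 / (1 + 0.106 × 14.6) = 0.324 / 2.548 = 0.1272.
Substrate removed = Q·(S₀ − S) = 9780 m³/d × (734 − 12.6) g/m³ = 7.06×10^6 g/d = 7055 kg/d.
P_X = Y_obs·Q·(S₀ − S) = 0.1272 × 7055 = 897.3 kg VSS/d.
Carbonaceous O₂ demand = substrate oxidised − cell-mass equivalent = 7055 − 1.42 × 897.3 = 5781 kg O₂/d.

R_O ≈ 5780 kg O₂/d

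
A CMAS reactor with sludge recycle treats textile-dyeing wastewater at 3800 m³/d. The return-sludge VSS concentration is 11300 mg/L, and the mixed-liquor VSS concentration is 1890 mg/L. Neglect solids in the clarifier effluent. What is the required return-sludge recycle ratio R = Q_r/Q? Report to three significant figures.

Mass balance around the secondary clarifier (neglecting effluent solids): R = X / (X_r − X) = 1890 / (11300 − 1890) = 0.2009.

R ≈ 0.201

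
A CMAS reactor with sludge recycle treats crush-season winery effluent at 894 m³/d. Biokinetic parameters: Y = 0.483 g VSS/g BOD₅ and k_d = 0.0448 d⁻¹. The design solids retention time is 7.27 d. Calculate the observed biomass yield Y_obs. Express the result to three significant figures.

Y_obs ≈ 0.364 g VSS/g BOD₅

Correct the yield for decay: Y_obs = Y/(1 + k_d θ_c) = 0.483 / (1 + 0.0448 × 7.27) = 0.483 / 1.326 = 0.3643.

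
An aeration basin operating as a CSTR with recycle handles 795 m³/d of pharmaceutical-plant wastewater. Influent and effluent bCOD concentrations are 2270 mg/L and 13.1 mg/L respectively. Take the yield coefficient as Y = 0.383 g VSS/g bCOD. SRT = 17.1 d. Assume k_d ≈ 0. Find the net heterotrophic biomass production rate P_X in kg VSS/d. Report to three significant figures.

P_X ≈ 687 kg VSS/d

With endogenous decay neglected, the observed yield equals the true yield: Y_obs = Y = 0.383 g VSS/g bCOD.
Mass of bCOD removed per day: Q(S₀ − S) = 795 × 2257 g/m³ = 1794 kg/d.
Biomass produced: P_X = Y_obs·Q·ΔS = 0.3830 × 1794 ≈ 687.2 kg VSS/d.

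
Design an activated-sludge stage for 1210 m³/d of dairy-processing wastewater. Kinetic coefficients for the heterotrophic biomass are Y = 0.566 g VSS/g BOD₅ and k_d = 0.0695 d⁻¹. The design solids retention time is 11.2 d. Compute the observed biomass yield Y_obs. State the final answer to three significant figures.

Y_obs = Y / (1 + k_d θ_c) = 0.566 / (1 + 0.0695 × 11.2) = 0.566 / 1.778 = 0.3183.

Y_obs ≈ 0.318 g VSS/g BOD₅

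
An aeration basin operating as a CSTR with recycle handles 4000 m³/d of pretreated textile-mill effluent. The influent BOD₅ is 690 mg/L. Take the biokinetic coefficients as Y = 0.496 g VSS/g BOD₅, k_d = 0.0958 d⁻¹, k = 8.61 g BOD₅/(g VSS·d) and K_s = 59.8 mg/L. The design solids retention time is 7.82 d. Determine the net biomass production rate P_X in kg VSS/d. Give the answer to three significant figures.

P_X ≈ 779 kg VSS/d

Effluent substrate depends only on kinetics and SRT: S = K_s(1 + k_d θ_c) / [θ_c(Yk − k_d) − 1] = 59.8 × (1 + 0.0958 × 7.82) / [7.82 × (0.496 × 8.61 − 0.0958) − 1] = 104.6 / 31.65 = 3.305 mg/L.
The observed yield is Y_obs = Y/(1 + k_d·θ_c) = 0.496 / (1 + 0.0958 × 7.82) = 0.496 / 1.749 = 0.2836 g VSS per g BOD₅ removed.
Mass of BOD₅ removed per day: Q(S₀ − S) = 4000 × 686.7 g/m³ = 2747 kg/d.
Biomass produced: P_X = Y_obs·Q·ΔS = 0.2836 × 2747 ≈ 778.9 kg VSS/d.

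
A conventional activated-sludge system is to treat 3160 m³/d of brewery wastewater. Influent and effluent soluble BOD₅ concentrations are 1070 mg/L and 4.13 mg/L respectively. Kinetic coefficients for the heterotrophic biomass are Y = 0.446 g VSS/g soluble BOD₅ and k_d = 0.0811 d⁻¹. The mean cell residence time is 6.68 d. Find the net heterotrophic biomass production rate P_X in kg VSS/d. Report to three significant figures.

P_X ≈ 974 kg VSS/d

Observed yield with endogenous decay: Y_obs = Y / (1 + k_d·θ_c) = 0.446 / (1 + 0.0811 × 6.68) = 0.446 / 1.542 = 0.2893 g VSS/g soluble BOD₅.
Substrate removed = Q·(S₀ − S) = 3160 m³/d × (1070 − 4.13) g/m³ = 3.37×10^6 g/d = 3368 kg/d.
So the net sludge growth is P_X = 0.2893 × 3368 = 974.3 kg VSS/d.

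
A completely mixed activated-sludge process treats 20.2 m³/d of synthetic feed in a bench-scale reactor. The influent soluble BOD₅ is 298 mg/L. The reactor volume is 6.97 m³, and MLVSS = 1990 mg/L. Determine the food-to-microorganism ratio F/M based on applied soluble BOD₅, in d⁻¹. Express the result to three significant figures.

F/M = applied load / biomass = Q·S₀/(V·X) = 20.2 × 298 / (6.970 × 1990) = 0.4340 d⁻¹.

F/M ≈ 0.434 d⁻¹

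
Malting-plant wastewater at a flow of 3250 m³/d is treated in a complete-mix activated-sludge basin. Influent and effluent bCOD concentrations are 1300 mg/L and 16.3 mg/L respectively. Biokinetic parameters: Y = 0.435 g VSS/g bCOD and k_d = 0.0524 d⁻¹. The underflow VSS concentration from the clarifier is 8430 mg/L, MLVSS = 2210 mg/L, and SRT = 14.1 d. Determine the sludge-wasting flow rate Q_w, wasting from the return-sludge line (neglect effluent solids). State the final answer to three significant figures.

Steady-state biomass mass balance: V·X·(1 + k_d·θ_c) = Y·Q·(S₀ − S)·θ_c, so V = 0.435 × 3250 × (1300 − 16.3) × 14.1 / [2210 × (1 + 0.0524 × 14.1)] = 2.56×10^7 / 3843 = 6659 m³.
Q_w = (V·X)/(θ_c X_r) = 6659 × 2210 / (14.1 × 8430) = 123.8 m³/d.

Q_w ≈ 124 m³/d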